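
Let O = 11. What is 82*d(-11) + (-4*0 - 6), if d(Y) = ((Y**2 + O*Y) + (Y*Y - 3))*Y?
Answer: -106442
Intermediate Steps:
d(Y) = Y*(-3 + 2*Y**2 + 11*Y) (d(Y) = ((Y**2 + 11*Y) + (Y*Y - 3))*Y = ((Y**2 + 11*Y) + (Y**2 - 3))*Y = ((Y**2 + 11*Y) + (-3 + Y**2))*Y = (-3 + 2*Y**2 + 11*Y)*Y = Y*(-3 + 2*Y**2 + 11*Y))
82*d(-11) + (-4*0 - 6) = 82*(-11*(-3 + 2*(-11)**2 + 11*(-11))) + (-4*0 - 6) = 82*(-11*(-3 + 2*121 - 121)) + (0 - 6) = 82*(-11*(-3 + 242 - 121)) - 6 = 82*(-11*118) - 6 = 82*(-1298) - 6 = -106436 - 6 = -106442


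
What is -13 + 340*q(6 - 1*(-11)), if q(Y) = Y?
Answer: 5767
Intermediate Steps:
-13 + 340*q(6 - 1*(-11)) = -13 + 340*(6 - 1*(-11)) = -13 + 340*(6 + 11) = -13 + 340*17 = -13 + 5780 = 5767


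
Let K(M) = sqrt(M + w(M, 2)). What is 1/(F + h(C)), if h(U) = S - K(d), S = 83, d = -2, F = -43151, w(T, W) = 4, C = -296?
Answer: -21534/927426311 + sqrt(2)/1854852622 ≈ -2.3218e-5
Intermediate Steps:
K(M) = sqrt(4 + M) (K(M) = sqrt(M + 4) = sqrt(4 + M))
h(U) = 83 - sqrt(2) (h(U) = 83 - sqrt(4 - 2) = 83 - sqrt(2))
1/(F + h(C)) = 1/(-43151 + (83 - sqrt(2))) = 1/(-43068 - sqrt(2))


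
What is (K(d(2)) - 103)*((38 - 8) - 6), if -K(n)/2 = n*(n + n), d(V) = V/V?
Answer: -2568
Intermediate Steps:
d(V) = 1
K(n) = -4*n² (K(n) = -2*n*(n + n) = -2*n*2*n = -4*n²)
(K(d(2)) - 103)*((38 - 8) - 6) = (-4*1² - 103)*((38 - 8) - 6) = (-4*1 - 103)*(30 - 6) = (-4 - 103)*24 = -107*24 = -2568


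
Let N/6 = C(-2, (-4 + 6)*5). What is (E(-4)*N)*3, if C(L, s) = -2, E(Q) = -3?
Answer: 108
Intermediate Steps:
N = -12 (N = 6*(-2) = -12)
(E(-4)*N)*3 = -3*(-12)*3 = 36*3 = 108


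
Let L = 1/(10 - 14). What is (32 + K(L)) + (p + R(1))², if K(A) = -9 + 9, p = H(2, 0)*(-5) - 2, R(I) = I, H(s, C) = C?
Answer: 33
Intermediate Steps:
p = -2 (p = 0*(-5) - 2 = 0 - 2 = -2)
L = -¼ (L = 1/(-4) = -¼ ≈ -0.25000)
K(A) = 0
(32 + K(L)) + (p + R(1))² = (32 + 0) + (-2 + 1)² = 32 + (-1)² = 32 + 1 = 33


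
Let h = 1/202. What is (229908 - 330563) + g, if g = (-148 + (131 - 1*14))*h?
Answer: -20332341/202 ≈ -1.0066e+5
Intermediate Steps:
h = 1/202 ≈ 0.0049505
g = -31/202 (g = (-148 + (131 - 1*14))*(1/202) = (-148 + (131 - 14))*(1/202) = (-148 + 117)*(1/202) = -31*1/202 = -31/202 ≈ -0.15347)
(229908 - 330563) + g = (229908 - 330563) - 31/202 = -100655 - 31/202 = -20332341/202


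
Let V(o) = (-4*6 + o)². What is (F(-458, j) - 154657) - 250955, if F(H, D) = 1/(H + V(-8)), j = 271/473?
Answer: -229576391/566 ≈ -4.0561e+5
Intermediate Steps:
V(o) = (-24 + o)²
j = 271/473 (j = 271*(1/473) = 271/473 ≈ 0.57294)
F(H, D) = 1/(1024 + H) (F(H, D) = 1/(H + (-24 - 8)²) = 1/(H + (-32)²) = 1/(H + 1024) = 1/(1024 + H))
(F(-458, j) - 154657) - 250955 = (1/(1024 - 458) - 154657) - 250955 = (1/566 - 154657) - 250955 = -87535861/566 - 250955 = -229576391/566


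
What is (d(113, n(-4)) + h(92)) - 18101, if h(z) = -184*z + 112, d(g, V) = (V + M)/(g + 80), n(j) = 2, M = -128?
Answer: -6739107/193 ≈ -34918.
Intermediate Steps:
d(g, V) = (-128 + V)/(80 + g) (d(g, V) = (V - 128)/(g + 80) = (-128 + V)/(80 + g))
h(z) = 112 - 184*z
(d(113, n(-4)) + h(92)) - 18101 = ((-128 + 2)/(80 + 113) + (112 - 184*92)) - 18101 = (-126/193 + (112 - 16928)) - 18101 = ((1/193)*(-126) - 16816) - 18101 = (-126/193 - 16816) - 18101 = -3245614/193 - 18101 = -6739107/193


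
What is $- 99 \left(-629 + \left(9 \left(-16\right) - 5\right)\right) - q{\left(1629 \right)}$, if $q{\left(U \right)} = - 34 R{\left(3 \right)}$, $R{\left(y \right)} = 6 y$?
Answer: $77634$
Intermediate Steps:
$q{\left(U \right)} = -612$ ($q{\left(U \right)} = - 34 \cdot 6 \cdot 3 = \left(-34\right) 18 = -612$)
$- 99 \left(-629 + \left(9 \left(-16\right) - 5\right)\right) - q{\left(1629 \right)} = - 99 \left(-629 + \left(9 \left(-16\right) - 5\right)\right) - -612 = - 99 \left(-629 - 149\right) + 612 = \left(-99\right) \left(-778\right) + 612 = 77022 + 612 = 77634$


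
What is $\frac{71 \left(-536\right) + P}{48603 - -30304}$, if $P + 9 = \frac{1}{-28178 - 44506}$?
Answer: $- \frac{2766716461}{5735276388} \approx -0.4824$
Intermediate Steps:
$P = - \frac{654157}{72684}$ ($P = -9 + \frac{1}{-28178 - 44506} = -9 + \frac{1}{-72684} = -9 - \frac{1}{72684} = - \frac{654157}{72684} \approx -9.0$)
$\frac{71 \left(-536\right) + P}{48603 - -30304} = \frac{71 \left(-536\right) - \frac{654157}{72684}}{48603 - -30304} = \frac{-38056 - \frac{654157}{72684}}{48603 + 30304} = - \frac{2766716461}{72684 \cdot 78907} = \left(- \frac{2766716461}{72684}\right) \frac{1}{78907} = - \frac{2766716461}{5735276388}$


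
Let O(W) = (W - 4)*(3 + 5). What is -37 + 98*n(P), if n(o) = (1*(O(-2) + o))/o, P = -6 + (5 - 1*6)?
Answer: 733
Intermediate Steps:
O(W) = -32 + 8*W (O(W) = (-4 + W)*8 = -32 + 8*W)
P = -7 (P = -6 + (5 - 6) = -6 - 1 = -7)
n(o) = (-48 + o)/o (n(o) = (1*((-32 + 8*(-2)) + o))/o = (1*((-32 - 16) + o))/o = (1*(-48 + o))/o = (-48 + o)/o)
-37 + 98*n(P) = -37 + 98*((-48 - 7)/(-7)) = -37 + 98*(-⅐*(-55)) = -37 + 98*(55/7) = -37 + 770 = 733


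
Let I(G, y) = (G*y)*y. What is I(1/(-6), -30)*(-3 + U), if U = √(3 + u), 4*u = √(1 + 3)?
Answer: 450 - 75*√14 ≈ 169.38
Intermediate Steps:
u = ½ (u = √(1 + 3)/4 = √4/4 = (¼)*2 = ½ ≈ 0.50000)
U = √14/2 (U = √(3 + ½) = √(7/2) = √14/2 ≈ 1.8708)
I(G, y) = G*y²
I(1/(-6), -30)*(-3 + U) = ((-30)²/(-6))*(-3 + √14/2) = (-⅙*900)*(-3 + √14/2) = -150*(-3 + √14/2) = 450 - 75*√14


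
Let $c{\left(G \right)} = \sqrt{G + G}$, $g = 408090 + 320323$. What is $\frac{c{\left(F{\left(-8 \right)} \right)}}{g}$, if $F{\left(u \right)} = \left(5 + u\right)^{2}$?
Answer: $\frac{3 \sqrt{2}}{728413} \approx 5.8245 \cdot 10^{-6}$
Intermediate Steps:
$g = 728413$
$c{\left(G \right)} = \sqrt{2} \sqrt{G}$ ($c{\left(G \right)} = \sqrt{2 G} = \sqrt{2} \sqrt{G}$)
$\frac{c{\left(F{\left(-8 \right)} \right)}}{g} = \frac{\sqrt{2} \sqrt{\left(5 - 8\right)^{2}}}{728413} = \sqrt{2} \sqrt{\left(-3\right)^{2}} \cdot \frac{1}{728413} = \sqrt{2} \sqrt{9} \cdot \frac{1}{728413} = \sqrt{2} \cdot 3 \cdot \frac{1}{728413} = 3 \sqrt{2} \cdot \frac{1}{728413} = \frac{3 \sqrt{2}}{728413}$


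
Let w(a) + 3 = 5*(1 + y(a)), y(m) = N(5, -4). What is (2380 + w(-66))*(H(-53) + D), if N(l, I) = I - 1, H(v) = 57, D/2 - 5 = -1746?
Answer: -8072725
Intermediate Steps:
D = -3482 (D = 10 + 2*(-1746) = 10 - 3492 = -3482)
N(l, I) = -1 + I
y(m) = -5 (y(m) = -1 - 4 = -5)
w(a) = -23 (w(a) = -3 + 5*(1 - 5) = -3 + 5*(-4) = -3 - 20 = -23)
(2380 + w(-66))*(H(-53) + D) = (2380 - 23)*(57 - 3482) = 2357*(-3425) = -8072725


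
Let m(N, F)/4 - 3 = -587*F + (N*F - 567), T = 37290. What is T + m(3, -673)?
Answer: 1607162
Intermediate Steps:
m(N, F) = -2256 - 2348*F + 4*F*N (m(N, F) = 12 + 4*(-587*F + (N*F - 567)) = 12 + 4*(-587*F + (F*N - 567)) = 12 + 4*(-587*F + (-567 + F*N)) = 12 + 4*(-567 - 587*F + F*N) = 12 + (-2268 - 2348*F + 4*F*N) = -2256 - 2348*F + 4*F*N)
T + m(3, -673) = 37290 + (-2256 - 2348*(-673) + 4*(-673)*3) = 37290 + (-2256 + 1580204 - 8076) = 37290 + 1569872 = 1607162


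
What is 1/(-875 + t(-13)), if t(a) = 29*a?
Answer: -1/1252 ≈ -0.00079872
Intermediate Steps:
1/(-875 + t(-13)) = 1/(-875 + 29*(-13)) = 1/(-875 - 377) = 1/(-1252) = -1/1252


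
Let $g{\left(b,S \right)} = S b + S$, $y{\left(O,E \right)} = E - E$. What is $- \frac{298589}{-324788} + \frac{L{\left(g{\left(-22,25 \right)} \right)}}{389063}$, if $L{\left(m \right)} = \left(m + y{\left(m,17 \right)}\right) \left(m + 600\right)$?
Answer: $\frac{103381404607}{126362993644} \approx 0.81813$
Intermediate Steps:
$y{\left(O,E \right)} = 0$
$g{\left(b,S \right)} = S + S b$
$L{\left(m \right)} = m \left(600 + m\right)$ ($L{\left(m \right)} = \left(m + 0\right) \left(m + 600\right) = m \left(600 + m\right)$)
$- \frac{298589}{-324788} + \frac{L{\left(g{\left(-22,25 \right)} \right)}}{389063} = - \frac{298589}{-324788} + \frac{25 \left(1 - 22\right) \left(600 + 25 \left(1 - 22\right)\right)}{389063} = \left(-298589\right) \left(- \frac{1}{324788}\right) + 25 \left(-21\right) \left(600 + 25 \left(-21\right)\right) \frac{1}{389063} = \frac{298589}{324788} + - 525 \left(600 - 525\right) \frac{1}{389063} = \frac{298589}{324788} + \left(-525\right) 75 \cdot \frac{1}{389063} = \frac{298589}{324788} - \frac{39375}{389063} = \frac{103381404607}{126362993644}$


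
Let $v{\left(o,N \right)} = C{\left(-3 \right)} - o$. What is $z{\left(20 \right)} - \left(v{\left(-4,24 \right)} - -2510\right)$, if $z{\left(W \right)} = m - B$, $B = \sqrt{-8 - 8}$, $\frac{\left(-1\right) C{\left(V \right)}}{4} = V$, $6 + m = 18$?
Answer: $-2514 - 4 i \approx -2514.0 - 4.0 i$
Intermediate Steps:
$m = 12$ ($m = -6 + 18 = 12$)
$C{\left(V \right)} = - 4 V$
$B = 4 i$ ($B = \sqrt{-16} = 4 i \approx 4.0 i$)
$v{\left(o,N \right)} = 12 - o$ ($v{\left(o,N \right)} = \left(-4\right) \left(-3\right) - o = 12 - o$)
$z{\left(W \right)} = 12 - 4 i$
$z{\left(20 \right)} - \left(v{\left(-4,24 \right)} - -2510\right) = \left(12 - 4 i\right) - \left(\left(12 - -4\right) - -2510\right) = \left(12 - 4 i\right) - \left(\left(12 + 4\right) + 2510\right) = \left(12 - 4 i\right) - \left(16 + 2510\right) = \left(12 - 4 i\right) - 2526 = -2514 - 4 i$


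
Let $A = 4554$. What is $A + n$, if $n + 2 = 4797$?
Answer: $9349$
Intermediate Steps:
$n = 4795$ ($n = -2 + 4797 = 4795$)
$A + n = 4554 + 4795 = 9349$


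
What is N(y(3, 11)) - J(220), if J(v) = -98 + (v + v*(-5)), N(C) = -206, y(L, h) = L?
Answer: 772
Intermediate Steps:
J(v) = -98 - 4*v (J(v) = -98 + (v - 5*v) = -98 - 4*v)
N(y(3, 11)) - J(220) = -206 - (-98 - 4*220) = -206 - (-98 - 880) = -206 - 1*(-978) = -206 + 978 = 772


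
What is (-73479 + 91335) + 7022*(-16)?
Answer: -94496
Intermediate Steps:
(-73479 + 91335) + 7022*(-16) = 17856 - 112352 = -94496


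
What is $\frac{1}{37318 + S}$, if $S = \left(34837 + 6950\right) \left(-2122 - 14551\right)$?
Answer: $- \frac{1}{696677333} \approx -1.4354 \cdot 10^{-9}$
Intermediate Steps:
$S = -696714651$ ($S = 41787 \left(-16673\right) = -696714651$)
$\frac{1}{37318 + S} = \frac{1}{37318 - 696714651} = \frac{1}{-696677333} = - \frac{1}{696677333}$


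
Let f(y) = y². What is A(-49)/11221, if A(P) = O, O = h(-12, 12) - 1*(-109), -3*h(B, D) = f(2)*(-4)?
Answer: 7/687 ≈ 0.010189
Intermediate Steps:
h(B, D) = 16/3 (h(B, D) = -2²*(-4)/3 = -4*(-4)/3 = -⅓*(-16) = 16/3)
O = 343/3 (O = 16/3 - 1*(-109) = 16/3 + 109 = 343/3 ≈ 114.33)
A(P) = 343/3
A(-49)/11221 = (343/3)/11221 = (343/3)*(1/11221) = 7/687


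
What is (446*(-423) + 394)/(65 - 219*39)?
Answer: 47066/2119 ≈ 22.211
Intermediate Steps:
(446*(-423) + 394)/(65 - 219*39) = (-188658 + 394)/(65 - 8541) = -188264/(-8476) = -188264*(-1/8476) = 47066/2119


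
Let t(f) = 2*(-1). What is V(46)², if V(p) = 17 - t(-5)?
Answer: 361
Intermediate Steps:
t(f) = -2
V(p) = 19 (V(p) = 17 - 1*(-2) = 17 + 2 = 19)
V(46)² = 19² = 361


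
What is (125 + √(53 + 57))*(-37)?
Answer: -4625 - 37*√110 ≈ -5013.1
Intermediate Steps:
(125 + √(53 + 57))*(-37) = (125 + √110)*(-37) = -4625 - 37*√110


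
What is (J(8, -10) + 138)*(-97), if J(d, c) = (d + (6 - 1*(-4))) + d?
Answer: -15908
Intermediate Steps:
J(d, c) = 10 + 2*d (J(d, c) = (d + (6 + 4)) + d = (d + 10) + d = (10 + d) + d = 10 + 2*d)
(J(8, -10) + 138)*(-97) = ((10 + 2*8) + 138)*(-97) = ((10 + 16) + 138)*(-97) = (26 + 138)*(-97) = 164*(-97) = -15908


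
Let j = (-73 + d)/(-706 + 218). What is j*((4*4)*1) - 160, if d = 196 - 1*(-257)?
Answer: -10520/61 ≈ -172.46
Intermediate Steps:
d = 453 (d = 196 + 257 = 453)
j = -95/122 (j = (-73 + 453)/(-706 + 218) = 380/(-488) = 380*(-1/488) = -95/122 ≈ -0.77869)
j*((4*4)*1) - 160 = -95*4*4/122 - 160 = -760/61 - 160 = -10520/61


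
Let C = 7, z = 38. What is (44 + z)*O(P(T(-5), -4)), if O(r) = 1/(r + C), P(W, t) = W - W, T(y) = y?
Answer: 82/7 ≈ 11.714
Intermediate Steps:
P(W, t) = 0
O(r) = 1/(7 + r) (O(r) = 1/(r + 7) = 1/(7 + r))
(44 + z)*O(P(T(-5), -4)) = (44 + 38)/(7 + 0) = 82/7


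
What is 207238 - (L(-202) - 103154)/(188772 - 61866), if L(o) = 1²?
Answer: 26299848781/126906 ≈ 2.0724e+5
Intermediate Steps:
L(o) = 1
207238 - (L(-202) - 103154)/(188772 - 61866) = 207238 - (1 - 103154)/(188772 - 61866) = 207238 - (-103153)/126906 = 207238 - 1*(-103153/126906) = 207238 + 103153/126906 = 26299848781/126906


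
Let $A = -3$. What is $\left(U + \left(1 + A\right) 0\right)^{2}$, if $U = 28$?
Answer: $784$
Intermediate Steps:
$\left(U + \left(1 + A\right) 0\right)^{2} = \left(28 + \left(1 - 3\right) 0\right)^{2} = \left(28 - 0\right)^{2} = \left(28 + 0\right)^{2} = 28^{2} = 784$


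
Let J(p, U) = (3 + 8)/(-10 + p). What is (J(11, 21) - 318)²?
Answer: 94249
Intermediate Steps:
J(p, U) = 11/(-10 + p)
(J(11, 21) - 318)² = (11/(-10 + 11) - 318)² = (11/1 - 318)² = (11*1 - 318)² = (11 - 318)² = (-307)² = 94249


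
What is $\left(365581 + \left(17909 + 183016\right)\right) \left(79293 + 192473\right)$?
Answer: $153957069596$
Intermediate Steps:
$\left(365581 + \left(17909 + 183016\right)\right) \left(79293 + 192473\right) = \left(365581 + 200925\right) 271766 = 566506 \cdot 271766 = 153957069596$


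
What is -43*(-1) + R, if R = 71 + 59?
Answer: 173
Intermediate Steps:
R = 130
-43*(-1) + R = -43*(-1) + 130 = 43 + 130 = 173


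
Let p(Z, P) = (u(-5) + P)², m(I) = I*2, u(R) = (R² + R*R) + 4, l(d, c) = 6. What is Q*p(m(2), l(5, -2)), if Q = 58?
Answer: 208800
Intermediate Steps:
u(R) = 4 + 2*R² (u(R) = (R² + R²) + 4 = 2*R² + 4 = 4 + 2*R²)
m(I) = 2*I
p(Z, P) = (54 + P)² (p(Z, P) = ((4 + 2*(-5)²) + P)² = ((4 + 2*25) + P)² = ((4 + 50) + P)² = (54 + P)²)
Q*p(m(2), l(5, -2)) = 58*(54 + 6)² = 58*60² = 58*3600 = 208800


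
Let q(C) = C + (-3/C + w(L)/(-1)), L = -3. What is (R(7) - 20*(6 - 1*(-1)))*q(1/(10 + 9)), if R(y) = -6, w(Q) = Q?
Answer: 149650/19 ≈ 7876.3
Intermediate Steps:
q(C) = 3 + C - 3/C (q(C) = C + (-3/C - 3/(-1)) = C + (-3/C - 3*(-1)) = C + (-3/C + 3) = C + (3 - 3/C) = 3 + C - 3/C)
(R(7) - 20*(6 - 1*(-1)))*q(1/(10 + 9)) = (-6 - 20*(6 - 1*(-1)))*(3 + 1/(10 + 9) - 3/(1/(10 + 9))) = (-6 - 20*(6 + 1))*(3 + 1/19 - 3/(1/19)) = (-6 - 20*7)*(3 + 1/19 - 3/1/19) = (-6 - 140)*(3 + 1/19 - 3*19) = -146*(3 + 1/19 - 57) = -146*(-1025/19) = 149650/19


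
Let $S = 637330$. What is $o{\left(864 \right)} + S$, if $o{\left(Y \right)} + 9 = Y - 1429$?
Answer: $636756$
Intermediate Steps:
$o{\left(Y \right)} = -1438 + Y$ ($o{\left(Y \right)} = -9 + \left(Y - 1429\right) = -9 + \left(-1429 + Y\right) = -1438 + Y$)
$o{\left(864 \right)} + S = \left(-1438 + 864\right) + 637330 = -574 + 637330 = 636756$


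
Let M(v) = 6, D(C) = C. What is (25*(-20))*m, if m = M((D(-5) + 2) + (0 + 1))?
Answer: -3000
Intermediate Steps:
m = 6
(25*(-20))*m = (25*(-20))*6 = -500*6 = -3000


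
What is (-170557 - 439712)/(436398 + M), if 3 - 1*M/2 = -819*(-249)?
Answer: -203423/9514 ≈ -21.381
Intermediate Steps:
M = -407856 (M = 6 - (-1638)*(-249) = 6 - 2*203931 = 6 - 407862 = -407856)
(-170557 - 439712)/(436398 + M) = (-170557 - 439712)/(436398 - 407856) = -610269/28542 = -610269*1/28542 = -203423/9514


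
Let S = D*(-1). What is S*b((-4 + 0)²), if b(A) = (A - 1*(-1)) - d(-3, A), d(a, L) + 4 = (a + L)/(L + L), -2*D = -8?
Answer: -659/8 ≈ -82.375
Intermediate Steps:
D = 4 (D = -½*(-8) = 4)
d(a, L) = -4 + (L + a)/(2*L) (d(a, L) = -4 + (a + L)/(L + L) = -4 + (L + a)/((2*L)) = -4 + (L + a)*(1/(2*L)) = -4 + (L + a)/(2*L))
S = -4 (S = 4*(-1) = -4)
b(A) = 1 + A - (-3 - 7*A)/(2*A) (b(A) = (A - 1*(-1)) - (-3 - 7*A)/(2*A) = (A + 1) - (-3 - 7*A)/(2*A) = (1 + A) - (-3 - 7*A)/(2*A) = 1 + A - (-3 - 7*A)/(2*A))
S*b((-4 + 0)²) = -4*(9/2 + (-4 + 0)² + 3/(2*((-4 + 0)²))) = -4*(9/2 + (-4)² + 3/(2*((-4)²))) = -4*(9/2 + 16 + (3/2)/16) = -4*(9/2 + 16 + (3/2)*(1/16)) = -4*(9/2 + 16 + 3/32) = -4*659/32 = -659/8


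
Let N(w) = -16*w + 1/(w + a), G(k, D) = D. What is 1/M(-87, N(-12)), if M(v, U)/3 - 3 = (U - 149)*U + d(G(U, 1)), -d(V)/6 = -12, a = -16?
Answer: 784/19574775 ≈ 4.0052e-5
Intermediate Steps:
d(V) = 72 (d(V) = -6*(-12) = 72)
N(w) = 1/(-16 + w) - 16*w (N(w) = -16*w + 1/(w - 16) = -16*w + 1/(-16 + w) = 1/(-16 + w) - 16*w)
M(v, U) = 225 + 3*U*(-149 + U) (M(v, U) = 9 + 3*((U - 149)*U + 72) = 9 + 3*((-149 + U)*U + 72) = 9 + 3*(U*(-149 + U) + 72) = 9 + 3*(72 + U*(-149 + U)) = 9 + (216 + 3*U*(-149 + U)) = 225 + 3*U*(-149 + U))
1/M(-87, N(-12)) = 1/(225 - 447*(1 - 16*(-12)² + 256*(-12))/(-16 - 12) + 3*((1 - 16*(-12)² + 256*(-12))/(-16 - 12))²) = 1/(225 - 447*(1 - 16*144 - 3072)/(-28) + 3*((1 - 16*144 - 3072)/(-28))²) = 1/(225 - (-447)*(1 - 2304 - 3072)/28 + 3*(-(1 - 2304 - 3072)/28)²) = 1/(225 - (-447)*(-5375)/28 + 3*(-1/28*(-5375))²) = 1/(225 - 447*5375/28 + 3*(5375/28)²) = 1/(225 - 2402625/28 + 3*(28890625/784)) = 1/(225 - 2402625/28 + 86671875/784) = 1/(19574775/784) = 784/19574775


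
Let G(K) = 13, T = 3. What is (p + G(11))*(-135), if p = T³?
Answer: -5400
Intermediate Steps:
p = 27 (p = 3³ = 27)
(p + G(11))*(-135) = (27 + 13)*(-135) = 40*(-135) = -5400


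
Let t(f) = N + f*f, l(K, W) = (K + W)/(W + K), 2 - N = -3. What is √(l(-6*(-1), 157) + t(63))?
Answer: 5*√159 ≈ 63.048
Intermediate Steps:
N = 5 (N = 2 - 1*(-3) = 2 + 3 = 5)
l(K, W) = 1 (l(K, W) = (K + W)/(K + W) = 1)
t(f) = 5 + f² (t(f) = 5 + f*f = 5 + f²)
√(l(-6*(-1), 157) + t(63)) = √(1 + (5 + 63²)) = √(1 + (5 + 3969)) = √(1 + 3974) = √3975 = 5*√159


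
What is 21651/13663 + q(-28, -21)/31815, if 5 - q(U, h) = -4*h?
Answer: 687747188/434688345 ≈ 1.5822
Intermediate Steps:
q(U, h) = 5 + 4*h (q(U, h) = 5 - (-4)*h = 5 + 4*h)
21651/13663 + q(-28, -21)/31815 = 21651/13663 + (5 + 4*(-21))/31815 = 21651*(1/13663) + (5 - 84)*(1/31815) = 21651/13663 - 79*1/31815 = 21651/13663 - 79/31815 = 687747188/434688345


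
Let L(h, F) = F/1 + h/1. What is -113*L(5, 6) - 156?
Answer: -1399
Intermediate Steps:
L(h, F) = F + h (L(h, F) = F*1 + h*1 = F + h)
-113*L(5, 6) - 156 = -113*(6 + 5) - 156 = -113*11 - 156 = -1243 - 156 = -1399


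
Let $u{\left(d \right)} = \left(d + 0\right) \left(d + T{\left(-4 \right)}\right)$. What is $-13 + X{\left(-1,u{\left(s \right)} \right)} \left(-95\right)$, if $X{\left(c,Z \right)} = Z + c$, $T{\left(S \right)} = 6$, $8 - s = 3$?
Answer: $-5143$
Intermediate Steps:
$s = 5$ ($s = 8 - 3 = 5$)
$u{\left(d \right)} = d \left(6 + d\right)$ ($u{\left(d \right)} = \left(d + 0\right) \left(d + 6\right) = d \left(6 + d\right)$)
$-13 + X{\left(-1,u{\left(s \right)} \right)} \left(-95\right) = -13 + \left(5 \left(6 + 5\right) - 1\right) \left(-95\right) = -13 + \left(5 \cdot 11 - 1\right) \left(-95\right) = -13 + \left(55 - 1\right) \left(-95\right) = -13 + 54 \left(-95\right) = -13 - 5130 = -5143$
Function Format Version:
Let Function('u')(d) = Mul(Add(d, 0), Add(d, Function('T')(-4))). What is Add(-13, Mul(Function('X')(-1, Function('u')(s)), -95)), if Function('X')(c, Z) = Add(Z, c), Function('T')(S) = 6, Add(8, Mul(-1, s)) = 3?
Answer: -5143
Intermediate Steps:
s = 5 (s = Add(8, Mul(-1, 3)) = Add(8, -3) = 5)
Function('u')(d) = Mul(d, Add(6, d)) (Function('u')(d) = Mul(Add(d, 0), Add(d, 6)) = Mul(d, Add(6, d)))
Add(-13, Mul(Function('X')(-1, Function('u')(s)), -95)) = Add(-13, Mul(Add(Mul(5, Add(6, 5)), -1), -95)) = Add(-13, Mul(Add(Mul(5, 11), -1), -95)) = Add(-13, Mul(Add(55, -1), -95)) = Add(-13, Mul(54, -95)) = Add(-13, -5130) = -5143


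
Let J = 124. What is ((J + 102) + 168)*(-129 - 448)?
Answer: -227338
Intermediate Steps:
((J + 102) + 168)*(-129 - 448) = ((124 + 102) + 168)*(-129 - 448) = (226 + 168)*(-577) = 394*(-577) = -227338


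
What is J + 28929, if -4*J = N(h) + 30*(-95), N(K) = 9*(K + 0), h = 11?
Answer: 118467/4 ≈ 29617.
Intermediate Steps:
N(K) = 9*K
J = 2751/4 (J = -(9*11 + 30*(-95))/4 = -(99 - 2850)/4 = -¼*(-2751) = 2751/4 ≈ 687.75)
J + 28929 = 2751/4 + 28929 = 118467/4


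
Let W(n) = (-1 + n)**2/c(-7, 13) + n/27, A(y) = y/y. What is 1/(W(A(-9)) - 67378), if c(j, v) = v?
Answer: -27/1819205 ≈ -1.4842e-5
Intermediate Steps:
A(y) = 1
W(n) = (-1 + n)**2/13 + n/27
1/(W(A(-9)) - 67378) = 1/(((-1 + 1)**2/13 + (1/27)*1) - 67378) = 1/(((1/13)*0**2 + 1/27) - 67378) = 1/(((1/13)*0 + 1/27) - 67378) = 1/((0 + 1/27) - 67378) = 1/(1/27 - 67378) = 1/(-1819205/27) = -27/1819205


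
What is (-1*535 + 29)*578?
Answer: -292468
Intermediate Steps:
(-1*535 + 29)*578 = (-535 + 29)*578 = -506*578 = -292468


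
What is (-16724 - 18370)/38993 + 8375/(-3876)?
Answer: -462590719/151136868 ≈ -3.0607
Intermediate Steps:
(-16724 - 18370)/38993 + 8375/(-3876) = -35094*1/38993 + 8375*(-1/3876) = -35094/38993 - 8375/3876 = -462590719/151136868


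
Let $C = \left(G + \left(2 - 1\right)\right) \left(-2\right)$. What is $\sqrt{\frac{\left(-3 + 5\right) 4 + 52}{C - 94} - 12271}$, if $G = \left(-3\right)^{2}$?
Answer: $\frac{i \sqrt{4430021}}{19} \approx 110.78 i$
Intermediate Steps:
$G = 9$
$C = -20$ ($C = \left(9 + \left(2 - 1\right)\right) \left(-2\right) = \left(9 + 1\right) \left(-2\right) = 10 \left(-2\right) = -20$)
$\sqrt{\frac{\left(-3 + 5\right) 4 + 52}{C - 94} - 12271} = \sqrt{\frac{\left(-3 + 5\right) 4 + 52}{-20 - 94} - 12271} = \sqrt{\frac{2 \cdot 4 + 52}{-114} - 12271} = \sqrt{\left(8 + 52\right) \left(- \frac{1}{114}\right) - 12271} = \sqrt{60 \left(- \frac{1}{114}\right) - 12271} = \sqrt{- \frac{10}{19} - 12271} = \sqrt{- \frac{233159}{19}} = \frac{i \sqrt{4430021}}{19}$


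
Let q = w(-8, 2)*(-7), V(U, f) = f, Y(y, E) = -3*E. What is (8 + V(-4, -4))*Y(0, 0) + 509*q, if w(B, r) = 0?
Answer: 0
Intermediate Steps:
q = 0 (q = 0*(-7) = 0)
(8 + V(-4, -4))*Y(0, 0) + 509*q = (8 - 4)*(-3*0) + 509*0 = 4*0 + 0 = 0 + 0 = 0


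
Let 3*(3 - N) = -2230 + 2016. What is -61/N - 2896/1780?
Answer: -242887/99235 ≈ -2.4476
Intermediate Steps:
N = 223/3 (N = 3 - (-2230 + 2016)/3 = 3 - ⅓*(-214) = 3 + 214/3 = 223/3 ≈ 74.333)
-61/N - 2896/1780 = -61/223/3 - 2896/1780 = -61*3/223 - 2896*1/1780 = -183/223 - 724/445 = -242887/99235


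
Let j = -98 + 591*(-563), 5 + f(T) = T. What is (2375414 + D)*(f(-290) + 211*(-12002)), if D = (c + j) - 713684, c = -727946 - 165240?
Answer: -1103537722221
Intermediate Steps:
f(T) = -5 + T
c = -893186
j = -332831 (j = -98 - 332733 = -332831)
D = -1939701 (D = (-893186 - 332831) - 713684 = -1226017 - 713684 = -1939701)
(2375414 + D)*(f(-290) + 211*(-12002)) = (2375414 - 1939701)*((-5 - 290) + 211*(-12002)) = 435713*(-295 - 2532422) = 435713*(-2532717) = -1103537722221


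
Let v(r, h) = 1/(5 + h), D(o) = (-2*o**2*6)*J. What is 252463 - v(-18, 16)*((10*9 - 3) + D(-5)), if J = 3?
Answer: 1767512/7 ≈ 2.5250e+5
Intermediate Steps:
D(o) = -36*o**2 (D(o) = (-2*o**2*6)*3 = -12*o**2*3 = -36*o**2)
252463 - v(-18, 16)*((10*9 - 3) + D(-5)) = 252463 - ((10*9 - 3) - 36*(-5)**2)/(5 + 16) = 252463 - ((90 - 3) - 36*25)/21 = 252463 - (87 - 900)/21 = 252463 - (-813)/21 = 252463 - 1*(-271/7) = 252463 + 271/7 = 1767512/7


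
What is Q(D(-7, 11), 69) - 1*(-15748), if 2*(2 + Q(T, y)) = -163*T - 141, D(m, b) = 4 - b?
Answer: 16246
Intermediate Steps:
Q(T, y) = -145/2 - 163*T/2 (Q(T, y) = -2 + (-163*T - 141)/2 = -2 + (-141 - 163*T)/2 = -2 + (-141/2 - 163*T/2) = -145/2 - 163*T/2)
Q(D(-7, 11), 69) - 1*(-15748) = (-145/2 - 163*(4 - 1*11)/2) - 1*(-15748) = (-145/2 - 163*(4 - 11)/2) + 15748 = (-145/2 - 163/2*(-7)) + 15748 = (-145/2 + 1141/2) + 15748 = 498 + 15748 = 16246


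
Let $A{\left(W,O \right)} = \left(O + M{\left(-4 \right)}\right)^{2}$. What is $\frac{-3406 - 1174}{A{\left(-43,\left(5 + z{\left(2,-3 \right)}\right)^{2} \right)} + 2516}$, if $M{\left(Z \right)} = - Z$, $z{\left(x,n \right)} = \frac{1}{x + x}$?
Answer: $- \frac{1172480}{899121} \approx -1.304$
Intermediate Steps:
$z{\left(x,n \right)} = \frac{1}{2 x}$
$A{\left(W,O \right)} = \left(4 + O\right)^{2}$ ($A{\left(W,O \right)} = \left(O - -4\right)^{2} = \left(O + 4\right)^{2} = \left(4 + O\right)^{2}$)
$\frac{-3406 - 1174}{A{\left(-43,\left(5 + z{\left(2,-3 \right)}\right)^{2} \right)} + 2516} = \frac{-3406 - 1174}{\left(4 + \left(5 + \frac{1}{2 \cdot 2}\right)^{2}\right)^{2} + 2516} = - \frac{4580}{\left(4 + \left(5 + \frac{1}{2} \cdot \frac{1}{2}\right)^{2}\right)^{2} + 2516} = - \frac{4580}{\left(4 + \left(5 + \frac{1}{4}\right)^{2}\right)^{2} + 2516} = - \frac{4580}{\left(4 + \left(\frac{21}{4}\right)^{2}\right)^{2} + 2516} = - \frac{4580}{\left(4 + \frac{441}{16}\right)^{2} + 2516} = - \frac{4580}{\left(\frac{505}{16}\right)^{2} + 2516} = - \frac{4580}{\frac{255025}{256} + 2516} = - \frac{4580}{\frac{899121}{256}} = \left(-4580\right) \frac{256}{899121} = - \frac{1172480}{899121}$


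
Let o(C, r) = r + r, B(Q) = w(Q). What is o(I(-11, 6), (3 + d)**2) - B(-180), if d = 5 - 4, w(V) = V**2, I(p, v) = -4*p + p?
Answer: -32368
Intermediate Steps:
I(p, v) = -3*p
B(Q) = Q**2
d = 1
o(C, r) = 2*r
o(I(-11, 6), (3 + d)**2) - B(-180) = 2*(3 + 1)**2 - 1*(-180)**2 = 2*4**2 - 1*32400 = 2*16 - 32400 = 32 - 32400 = -32368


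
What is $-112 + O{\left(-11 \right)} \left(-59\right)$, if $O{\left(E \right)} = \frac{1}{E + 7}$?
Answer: $- \frac{389}{4} \approx -97.25$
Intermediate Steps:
$O{\left(E \right)} = \frac{1}{7 + E}$
$-112 + O{\left(-11 \right)} \left(-59\right) = -112 + \frac{1}{7 - 11} \left(-59\right) = -112 + \frac{1}{-4} \left(-59\right) = -112 - - \frac{59}{4} = -112 + \frac{59}{4} = - \frac{389}{4}$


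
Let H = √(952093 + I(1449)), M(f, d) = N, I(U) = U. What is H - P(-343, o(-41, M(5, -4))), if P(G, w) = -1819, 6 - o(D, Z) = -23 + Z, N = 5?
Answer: 1819 + √953542 ≈ 2795.5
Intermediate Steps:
M(f, d) = 5
o(D, Z) = 29 - Z (o(D, Z) = 6 - (-23 + Z) = 6 + (23 - Z) = 29 - Z)
H = √953542 (H = √(952093 + 1449) = √953542 ≈ 976.50)
H - P(-343, o(-41, M(5, -4))) = √953542 - 1*(-1819) = √953542 + 1819 = 1819 + √953542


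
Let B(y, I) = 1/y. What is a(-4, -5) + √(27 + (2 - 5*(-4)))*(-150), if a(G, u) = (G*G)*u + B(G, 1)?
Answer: -4521/4 ≈ -1130.3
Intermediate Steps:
a(G, u) = 1/G + u*G² (a(G, u) = (G*G)*u + 1/G = G²*u + 1/G = u*G² + 1/G = 1/G + u*G²)
a(-4, -5) + √(27 + (2 - 5*(-4)))*(-150) = (1 - 5*(-4)³)/(-4) + √(27 + (2 - 5*(-4)))*(-150) = -(1 - 5*(-64))/4 + √(27 + (2 + 20))*(-150) = -(1 + 320)/4 + √(27 + 22)*(-150) = -¼*321 + √49*(-150) = -321/4 + 7*(-150) = -321/4 - 1050 = -4521/4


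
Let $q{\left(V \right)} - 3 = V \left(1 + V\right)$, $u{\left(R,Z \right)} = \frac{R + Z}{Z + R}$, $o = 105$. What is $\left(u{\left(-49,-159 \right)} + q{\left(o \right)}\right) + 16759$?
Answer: $27893$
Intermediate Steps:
$u{\left(R,Z \right)} = 1$ ($u{\left(R,Z \right)} = \frac{R + Z}{R + Z} = 1$)
$q{\left(V \right)} = 3 + V \left(1 + V\right)$
$\left(u{\left(-49,-159 \right)} + q{\left(o \right)}\right) + 16759 = \left(1 + \left(3 + 105 + 105^{2}\right)\right) + 16759 = \left(1 + \left(3 + 105 + 11025\right)\right) + 16759 = \left(1 + 11133\right) + 16759 = 11134 + 16759 = 27893$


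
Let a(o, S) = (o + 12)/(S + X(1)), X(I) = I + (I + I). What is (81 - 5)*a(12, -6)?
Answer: -608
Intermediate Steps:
X(I) = 3*I (X(I) = I + 2*I = 3*I)
a(o, S) = (12 + o)/(3 + S) (a(o, S) = (o + 12)/(S + 3*1) = (12 + o)/(S + 3) = (12 + o)/(3 + S))
(81 - 5)*a(12, -6) = (81 - 5)*((12 + 12)/(3 - 6)) = 76*(24/(-3)) = 76*(-1/3*24) = 76*(-8) = -608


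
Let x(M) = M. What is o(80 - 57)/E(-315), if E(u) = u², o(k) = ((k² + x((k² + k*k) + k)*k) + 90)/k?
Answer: 8494/760725 ≈ 0.011166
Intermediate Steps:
o(k) = (90 + k² + k*(k + 2*k²))/k (o(k) = ((k² + ((k² + k*k) + k)*k) + 90)/k = ((k² + ((k² + k²) + k)*k) + 90)/k = ((k² + (2*k² + k)*k) + 90)/k = ((k² + (k + 2*k²)*k) + 90)/k = ((k² + k*(k + 2*k²)) + 90)/k = (90 + k² + k*(k + 2*k²))/k)
o(80 - 57)/E(-315) = (2*(45 + (80 - 57)²*(1 + (80 - 57)))/(80 - 57))/((-315)²) = (2*(45 + 23²*(1 + 23))/23)/99225 = (2*(1/23)*(45 + 529*24))*(1/99225) = (2*(1/23)*(45 + 12696))*(1/99225) = (2*(1/23)*12741)*(1/99225) = (25482/23)*(1/99225) = 8494/760725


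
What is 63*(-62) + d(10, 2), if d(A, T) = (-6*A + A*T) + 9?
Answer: -3937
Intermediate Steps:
d(A, T) = 9 - 6*A + A*T
63*(-62) + d(10, 2) = 63*(-62) + (9 - 6*10 + 10*2) = -3906 + (9 - 60 + 20) = -3906 - 31 = -3937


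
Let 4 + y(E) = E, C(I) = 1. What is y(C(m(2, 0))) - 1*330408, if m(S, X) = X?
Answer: -330411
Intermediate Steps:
y(E) = -4 + E
y(C(m(2, 0))) - 1*330408 = (-4 + 1) - 1*330408 = -3 - 330408 = -330411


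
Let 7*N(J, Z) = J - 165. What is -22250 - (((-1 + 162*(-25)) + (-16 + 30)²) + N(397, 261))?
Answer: -128997/7 ≈ -18428.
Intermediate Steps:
N(J, Z) = -165/7 + J/7 (N(J, Z) = (J - 165)/7 = (-165 + J)/7 = -165/7 + J/7)
-22250 - (((-1 + 162*(-25)) + (-16 + 30)²) + N(397, 261)) = -22250 - (((-1 + 162*(-25)) + (-16 + 30)²) + (-165/7 + (⅐)*397)) = -22250 - (((-1 - 4050) + 14²) + (-165/7 + 397/7)) = -22250 - ((-4051 + 196) + 232/7) = -22250 - (-3855 + 232/7) = -22250 - 1*(-26753/7) = -22250 + 26753/7 = -128997/7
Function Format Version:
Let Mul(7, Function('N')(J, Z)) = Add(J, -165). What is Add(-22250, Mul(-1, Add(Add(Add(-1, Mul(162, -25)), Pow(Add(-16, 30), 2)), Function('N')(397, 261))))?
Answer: Rational(-128997, 7) ≈ -18428.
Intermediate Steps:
Function('N')(J, Z) = Add(Rational(-165, 7), Mul(Rational(1, 7), J)) (Function('N')(J, Z) = Mul(Rational(1, 7), Add(J, -165)) = Mul(Rational(1, 7), Add(-165, J)) = Add(Rational(-165, 7), Mul(Rational(1, 7), J)))
Add(-22250, Mul(-1, Add(Add(Add(-1, Mul(162, -25)), Pow(Add(-16, 30), 2)), Function('N')(397, 261)))) = Add(-22250, Mul(-1, Add(Add(Add(-1, Mul(162, -25)), Pow(Add(-16, 30), 2)), Add(Rational(-165, 7), Mul(Rational(1, 7), 397))))) = Add(-22250, Mul(-1, Add(Add(Add(-1, -4050), Pow(14, 2)), Add(Rational(-165, 7), Rational(397, 7))))) = Add(-22250, Mul(-1, Add(Add(-4051, 196), Rational(232, 7)))) = Add(-22250, Mul(-1, Add(-3855, Rational(232, 7)))) = Add(-22250, Mul(-1, Rational(-26753, 7))) = Add(-22250, Rational(26753, 7)) = Rational(-128997, 7)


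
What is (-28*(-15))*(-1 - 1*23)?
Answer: -10080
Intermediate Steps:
(-28*(-15))*(-1 - 1*23) = 420*(-1 - 23) = 420*(-24) = -10080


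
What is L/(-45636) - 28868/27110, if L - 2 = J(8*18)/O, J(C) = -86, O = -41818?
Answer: -13773535317671/12934223345820 ≈ -1.0649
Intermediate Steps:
L = 41861/20909 (L = 2 - 86/(-41818) = 2 - 86*(-1/41818) = 2 + 43/20909 = 41861/20909 ≈ 2.0021)
L/(-45636) - 28868/27110 = (41861/20909)/(-45636) - 28868/27110 = (41861/20909)*(-1/45636) - 28868*1/27110 = -41861/954203124 - 14434/13555 = -13773535317671/12934223345820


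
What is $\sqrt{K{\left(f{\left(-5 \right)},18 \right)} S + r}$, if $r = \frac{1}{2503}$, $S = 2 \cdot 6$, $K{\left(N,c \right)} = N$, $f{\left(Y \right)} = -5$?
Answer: $\frac{i \sqrt{375898037}}{2503} \approx 7.7459 i$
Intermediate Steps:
$S = 12$
$r = \frac{1}{2503} \approx 0.00039952$
$\sqrt{K{\left(f{\left(-5 \right)},18 \right)} S + r} = \sqrt{\left(-5\right) 12 + \frac{1}{2503}} = \sqrt{-60 + \frac{1}{2503}} = \sqrt{- \frac{150179}{2503}} = \frac{i \sqrt{375898037}}{2503}$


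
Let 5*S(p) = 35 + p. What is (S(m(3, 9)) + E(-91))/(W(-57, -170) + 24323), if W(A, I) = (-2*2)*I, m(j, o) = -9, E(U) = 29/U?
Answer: 2221/11376365 ≈ 0.00019523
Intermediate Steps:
W(A, I) = -4*I
S(p) = 7 + p/5 (S(p) = (35 + p)/5 = 7 + p/5)
(S(m(3, 9)) + E(-91))/(W(-57, -170) + 24323) = ((7 + (⅕)*(-9)) + 29/(-91))/(-4*(-170) + 24323) = ((7 - 9/5) + 29*(-1/91))/(680 + 24323) = (26/5 - 29/91)/25003 = (2221/455)*(1/25003) = 2221/11376365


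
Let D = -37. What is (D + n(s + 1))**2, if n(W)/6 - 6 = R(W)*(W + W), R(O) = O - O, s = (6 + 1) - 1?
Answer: 1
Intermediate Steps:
s = 6 (s = 7 - 1 = 6)
R(O) = 0
n(W) = 36 (n(W) = 36 + 6*(0*(W + W)) = 36 + 6*(0*(2*W)) = 36 + 6*0 = 36 + 0 = 36)
(D + n(s + 1))**2 = (-37 + 36)**2 = (-1)**2 = 1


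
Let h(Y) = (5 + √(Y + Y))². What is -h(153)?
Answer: -331 - 30*√34 ≈ -505.93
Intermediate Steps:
h(Y) = (5 + √2*√Y)² (h(Y) = (5 + √(2*Y))² = (5 + √2*√Y)²)
-h(153) = -(5 + √2*√153)² = -(5 + √2*(3*√17))² = -(5 + 3*√34)²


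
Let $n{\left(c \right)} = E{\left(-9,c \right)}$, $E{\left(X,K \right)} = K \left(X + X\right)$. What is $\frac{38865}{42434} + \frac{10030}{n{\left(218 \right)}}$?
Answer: $- \frac{34138345}{20813877} \approx -1.6402$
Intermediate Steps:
$E{\left(X,K \right)} = 2 K X$ ($E{\left(X,K \right)} = K 2 X = 2 K X$)
$n{\left(c \right)} = - 18 c$ ($n{\left(c \right)} = 2 c \left(-9\right) = - 18 c$)
$\frac{38865}{42434} + \frac{10030}{n{\left(218 \right)}} = \frac{38865}{42434} + \frac{10030}{\left(-18\right) 218} = 38865 \cdot \frac{1}{42434} + \frac{10030}{-3924} = \frac{38865}{42434} + 10030 \left(- \frac{1}{3924}\right) = \frac{38865}{42434} - \frac{5015}{1962} = - \frac{34138345}{20813877}$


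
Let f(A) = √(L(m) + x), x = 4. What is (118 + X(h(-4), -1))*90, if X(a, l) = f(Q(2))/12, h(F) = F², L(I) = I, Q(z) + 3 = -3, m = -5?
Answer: 10620 + 15*I/2 ≈ 10620.0 + 7.5*I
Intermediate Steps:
Q(z) = -6 (Q(z) = -3 - 3 = -6)
f(A) = I (f(A) = √(-5 + 4) = √(-1) = I)
X(a, l) = I/12
(118 + X(h(-4), -1))*90 = (118 + I/12)*90 = 10620 + 15*I/2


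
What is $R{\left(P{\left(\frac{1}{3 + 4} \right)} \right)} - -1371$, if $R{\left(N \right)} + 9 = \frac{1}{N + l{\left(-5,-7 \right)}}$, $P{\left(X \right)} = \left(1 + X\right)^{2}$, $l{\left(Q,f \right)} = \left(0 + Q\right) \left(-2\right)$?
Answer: $\frac{754597}{554} \approx 1362.1$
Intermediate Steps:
$l{\left(Q,f \right)} = - 2 Q$ ($l{\left(Q,f \right)} = Q \left(-2\right) = - 2 Q$)
$R{\left(N \right)} = -9 + \frac{1}{10 + N}$ ($R{\left(N \right)} = -9 + \frac{1}{N - -10} = -9 + \frac{1}{N + 10} = -9 + \frac{1}{10 + N}$)
$R{\left(P{\left(\frac{1}{3 + 4} \right)} \right)} - -1371 = \frac{-89 - 9 \left(1 + \frac{1}{3 + 4}\right)^{2}}{10 + \left(1 + \frac{1}{3 + 4}\right)^{2}} - -1371 = \frac{-89 - 9 \left(1 + \frac{1}{7}\right)^{2}}{10 + \left(1 + \frac{1}{7}\right)^{2}} + 1371 = \frac{-89 - 9 \left(\frac{8}{7}\right)^{2}}{10 + \left(\frac{8}{7}\right)^{2}} + 1371 = \frac{-89 - \frac{576}{49}}{10 + \frac{64}{49}} + 1371 = \frac{-89 - \frac{576}{49}}{\frac{554}{49}} + 1371 = \frac{49}{554} \left(- \frac{4937}{49}\right) + 1371 = - \frac{4937}{554} + 1371 = \frac{754597}{554}$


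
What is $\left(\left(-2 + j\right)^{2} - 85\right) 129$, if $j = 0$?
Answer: $-10449$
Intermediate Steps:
$\left(\left(-2 + j\right)^{2} - 85\right) 129 = \left(\left(-2 + 0\right)^{2} - 85\right) 129 = \left(\left(-2\right)^{2} - 85\right) 129 = \left(4 - 85\right) 129 = \left(-81\right) 129 = -10449$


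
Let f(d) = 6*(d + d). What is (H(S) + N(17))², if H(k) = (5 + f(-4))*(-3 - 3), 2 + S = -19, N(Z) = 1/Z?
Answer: 19245769/289 ≈ 66594.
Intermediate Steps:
f(d) = 12*d (f(d) = 6*(2*d) = 12*d)
S = -21 (S = -2 - 19 = -21)
H(k) = 258 (H(k) = (5 + 12*(-4))*(-3 - 3) = (5 - 48)*(-6) = -43*(-6) = 258)
(H(S) + N(17))² = (258 + 1/17)² = (4387/17)² = 19245769/289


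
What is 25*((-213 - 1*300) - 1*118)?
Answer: -15775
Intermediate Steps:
25*((-213 - 1*300) - 1*118) = 25*((-213 - 300) - 118) = 25*(-513 - 118) = 25*(-631) = -15775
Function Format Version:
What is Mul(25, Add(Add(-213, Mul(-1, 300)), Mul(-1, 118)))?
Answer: -15775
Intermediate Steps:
Mul(25, Add(Add(-213, Mul(-1, 300)), Mul(-1, 118))) = Mul(25, Add(Add(-213, -300), -118)) = Mul(25, Add(-513, -118)) = Mul(25, -631) = -15775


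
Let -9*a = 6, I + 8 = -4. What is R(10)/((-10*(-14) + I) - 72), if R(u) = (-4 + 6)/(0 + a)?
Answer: -3/56 ≈ -0.053571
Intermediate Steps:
I = -12 (I = -8 - 4 = -12)
a = -⅔ (a = -⅑*6 = -⅔ ≈ -0.66667)
R(u) = -3 (R(u) = (-4 + 6)/(0 - ⅔) = 2/(-⅔) = 2*(-3/2) = -3)
R(10)/((-10*(-14) + I) - 72) = -3/((-10*(-14) - 12) - 72) = -3/((140 - 12) - 72) = -3/(128 - 72) = -3/56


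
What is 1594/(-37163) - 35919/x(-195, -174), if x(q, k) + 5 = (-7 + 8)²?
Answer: 1334851421/148652 ≈ 8979.7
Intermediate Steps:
x(q, k) = -4 (x(q, k) = -5 + (-7 + 8)² = -5 + 1² = -5 + 1 = -4)
1594/(-37163) - 35919/x(-195, -174) = 1594/(-37163) - 35919/(-4) = 1594*(-1/37163) - 35919*(-¼) = -1594/37163 + 35919/4 = 1334851421/148652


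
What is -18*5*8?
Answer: -720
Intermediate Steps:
-18*5*8 = -90*8 = -720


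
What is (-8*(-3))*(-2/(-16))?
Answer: 3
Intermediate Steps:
(-8*(-3))*(-2/(-16)) = 24*(-2*(-1/16)) = 24*(⅛) = 3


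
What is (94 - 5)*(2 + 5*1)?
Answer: 623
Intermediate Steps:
(94 - 5)*(2 + 5*1) = 89*(2 + 5) = 89*7 = 623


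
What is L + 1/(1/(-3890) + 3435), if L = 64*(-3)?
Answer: -2565528718/13362149 ≈ -192.00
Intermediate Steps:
L = -192
L + 1/(1/(-3890) + 3435) = -192 + 1/(1/(-3890) + 3435) = -192 + 1/(-1/3890 + 3435) = -192 + 1/(13362149/3890) = -192 + 3890/13362149 = -2565528718/13362149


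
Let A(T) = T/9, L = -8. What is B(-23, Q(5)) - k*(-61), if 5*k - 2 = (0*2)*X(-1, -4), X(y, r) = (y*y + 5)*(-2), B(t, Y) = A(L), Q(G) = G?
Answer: 1058/45 ≈ 23.511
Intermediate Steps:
A(T) = T/9 (A(T) = T*(⅑) = T/9)
B(t, Y) = -8/9 (B(t, Y) = (⅑)*(-8) = -8/9)
X(y, r) = -10 - 2*y² (X(y, r) = (y² + 5)*(-2) = (5 + y²)*(-2) = -10 - 2*y²)
k = ⅖ (k = ⅖ + ((0*2)*(-10 - 2*(-1)²))/5 = ⅖ + (0*(-10 - 2*1))/5 = ⅖ + (0*(-10 - 2))/5 = ⅖ + (0*(-12))/5 = ⅖ + (⅕)*0 = ⅖ + 0 = ⅖ ≈ 0.40000)
B(-23, Q(5)) - k*(-61) = -8/9 - 2*(-61)/5 = -8/9 - 1*(-122/5) = -8/9 + 122/5 = 1058/45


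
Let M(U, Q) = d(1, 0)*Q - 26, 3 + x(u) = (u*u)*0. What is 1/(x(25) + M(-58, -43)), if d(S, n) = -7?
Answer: 1/272 ≈ 0.0036765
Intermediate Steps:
x(u) = -3 (x(u) = -3 + (u*u)*0 = -3 + u²*0 = -3 + 0 = -3)
M(U, Q) = -26 - 7*Q (M(U, Q) = -7*Q - 26 = -26 - 7*Q)
1/(x(25) + M(-58, -43)) = 1/(-3 + (-26 - 7*(-43))) = 1/(-3 + (-26 + 301)) = 1/(-3 + 275) = 1/272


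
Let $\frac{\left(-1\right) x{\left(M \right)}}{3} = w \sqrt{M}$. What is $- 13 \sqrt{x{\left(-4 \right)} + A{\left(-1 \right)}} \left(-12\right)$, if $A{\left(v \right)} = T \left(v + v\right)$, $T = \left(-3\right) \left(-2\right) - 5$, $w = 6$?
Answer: $156 \sqrt{-2 - 36 i} \approx 643.73 - 680.48 i$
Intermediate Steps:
$T = 1$ ($T = 6 - 5 = 1$)
$x{\left(M \right)} = - 18 \sqrt{M}$ ($x{\left(M \right)} = - 3 \cdot 6 \sqrt{M} = - 18 \sqrt{M}$)
$A{\left(v \right)} = 2 v$ ($A{\left(v \right)} = 1 \left(v + v\right) = 1 \cdot 2 v = 2 v$)
$- 13 \sqrt{x{\left(-4 \right)} + A{\left(-1 \right)}} \left(-12\right) = - 13 \sqrt{- 18 \sqrt{-4} + 2 \left(-1\right)} \left(-12\right) = - 13 \sqrt{- 18 \cdot 2 i - 2} \left(-12\right) = - 13 \sqrt{- 36 i - 2} \left(-12\right) = - 13 \sqrt{-2 - 36 i} \left(-12\right) = 156 \sqrt{-2 - 36 i}$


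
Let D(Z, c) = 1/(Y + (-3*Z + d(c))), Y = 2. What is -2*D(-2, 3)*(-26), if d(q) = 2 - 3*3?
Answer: 52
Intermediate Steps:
d(q) = -7 (d(q) = 2 - 9 = -7)
D(Z, c) = 1/(-5 - 3*Z) (D(Z, c) = 1/(2 + (-3*Z - 7)) = 1/(2 + (-7 - 3*Z)) = 1/(-5 - 3*Z))
-2*D(-2, 3)*(-26) = -(-2)/(5 + 3*(-2))*(-26) = -(-2)/(5 - 6)*(-26) = -(-2)/(-1)*(-26) = -(-2)*(-1)*(-26) = -2*1*(-26) = -2*(-26) = 52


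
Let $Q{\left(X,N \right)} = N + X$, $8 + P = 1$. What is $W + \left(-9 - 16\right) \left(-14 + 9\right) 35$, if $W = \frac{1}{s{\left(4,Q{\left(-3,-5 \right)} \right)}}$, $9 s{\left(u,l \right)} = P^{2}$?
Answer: $\frac{214384}{49} \approx 4375.2$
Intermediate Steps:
$P = -7$ ($P = -8 + 1 = -7$)
$s{\left(u,l \right)} = \frac{49}{9}$ ($s{\left(u,l \right)} = \frac{\left(-7\right)^{2}}{9} = \frac{1}{9} \cdot 49 = \frac{49}{9}$)
$W = \frac{9}{49}$ ($W = \frac{1}{\frac{49}{9}} = \frac{9}{49} \approx 0.18367$)
$W + \left(-9 - 16\right) \left(-14 + 9\right) 35 = \frac{9}{49} + \left(-9 - 16\right) \left(-14 + 9\right) 35 = \frac{9}{49} + \left(-25\right) \left(-5\right) 35 = \frac{9}{49} + 125 \cdot 35 = \frac{9}{49} + 4375 = \frac{214384}{49}$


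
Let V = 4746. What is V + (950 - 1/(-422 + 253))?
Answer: 962625/169 ≈ 5696.0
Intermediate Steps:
V + (950 - 1/(-422 + 253)) = 4746 + (950 - 1/(-422 + 253)) = 4746 + (950 - 1/(-169)) = 4746 + (950 - 1*(-1/169)) = 4746 + (950 + 1/169) = 4746 + 160551/169 = 962625/169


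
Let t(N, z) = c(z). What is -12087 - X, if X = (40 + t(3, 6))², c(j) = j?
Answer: -14203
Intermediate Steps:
t(N, z) = z
X = 2116 (X = (40 + 6)² = 46² = 2116)
-12087 - X = -12087 - 1*2116 = -12087 - 2116 = -14203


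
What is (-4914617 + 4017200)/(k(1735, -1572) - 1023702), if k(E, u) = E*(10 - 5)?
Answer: 897417/1015027 ≈ 0.88413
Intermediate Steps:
k(E, u) = 5*E (k(E, u) = E*5 = 5*E)
(-4914617 + 4017200)/(k(1735, -1572) - 1023702) = (-4914617 + 4017200)/(5*1735 - 1023702) = -897417/(8675 - 1023702) = -897417/(-1015027) = -897417*(-1/1015027) = 897417/1015027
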